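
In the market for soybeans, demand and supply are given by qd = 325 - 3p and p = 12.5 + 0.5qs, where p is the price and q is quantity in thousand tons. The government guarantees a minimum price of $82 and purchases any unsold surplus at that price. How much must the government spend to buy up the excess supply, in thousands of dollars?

Rearranging supply gives qs = 2p - 25. Without the control the market clears where 325 - 3p = 2p - 25, i.e. p* = 70 and q* = 115.
The floor of 82 is above the equilibrium price 70, so it binds.
At p = 82: qd = 325 - 3·82 = 79 and qs = 2·82 - 25 = 139.
Surplus = qs - qd = 60.
Government expenditure = surplus × support price = 60 × 82 = 4920.

4920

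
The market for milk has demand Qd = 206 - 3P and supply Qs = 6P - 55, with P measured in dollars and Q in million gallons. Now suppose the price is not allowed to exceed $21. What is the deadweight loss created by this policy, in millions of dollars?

576

In a free market, 206 - 3P = 6P - 55 gives the equilibrium P* = 29, Q* = 119.
Because the ceiling (21) lies below the market-clearing price, it is binding.
At P = 21: Qd = 206 - 3·21 = 143 and Qs = 6·21 - 55 = 71.
Quantity traded falls to 71. At Q = 71 the demand price is (206 - 71)/3 = 45 and the supply price is (55 + 71)/6 = 21.
Deadweight loss = ½ · (45 - 21) · (119 - 71) = ½ · 24 · 48 = 576.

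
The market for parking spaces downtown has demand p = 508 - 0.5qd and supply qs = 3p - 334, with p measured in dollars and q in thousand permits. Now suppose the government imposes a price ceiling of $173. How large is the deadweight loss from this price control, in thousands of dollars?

Rearranging demand gives qd = 1016 - 2p. Without the control the market clears where 1016 - 2p = 3p - 334, i.e. p* = 270 and q* = 476.
The ceiling of 173 is below the equilibrium price 270, so it binds.
At p = 173: qd = 1016 - 2·173 = 670 and qs = 3·173 - 334 = 185.
Quantity traded falls to 185. At q = 185 the demand price is (1016 - 185)/2 = 415.5 and the supply price is (334 + 185)/3 = 173.
Deadweight loss = ½ · (415.5 - 173) · (476 - 185) = ½ · 242.5 · 291 = 35283.75.

35283.75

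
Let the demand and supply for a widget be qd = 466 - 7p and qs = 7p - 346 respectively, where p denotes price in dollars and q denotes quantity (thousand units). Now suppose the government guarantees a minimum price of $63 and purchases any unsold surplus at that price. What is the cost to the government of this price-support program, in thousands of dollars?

4410

In a free market, 466 - 7p = 7p - 346 gives the equilibrium p* = 58, q* = 60.
The floor of 63 is above the equilibrium price 58, so it binds.
At p = 63: qd = 466 - 7·63 = 25 and qs = 7·63 - 346 = 95.
Surplus = qs - qd = 70.
Government expenditure = surplus × support price = 70 × 63 = 4410.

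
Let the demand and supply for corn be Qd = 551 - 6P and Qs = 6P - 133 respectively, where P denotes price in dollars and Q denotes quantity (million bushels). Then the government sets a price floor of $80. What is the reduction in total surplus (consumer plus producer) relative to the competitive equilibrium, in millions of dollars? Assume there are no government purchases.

Without the control the market clears where 551 - 6P = 6P - 133, i.e. P* = 57 and Q* = 209.
The floor of 80 is above the equilibrium price 57, so it binds.
At P = 80: Qd = 551 - 6·80 = 71 and Qs = 6·80 - 133 = 347.
Quantity traded falls to 71. At Q = 71 the demand price is (551 - 71)/6 = 80 and the supply price is (133 + 71)/6 = 34.
Deadweight loss = ½ · (80 - 34) · (209 - 71) = ½ · 46 · 138 = 3174.

3174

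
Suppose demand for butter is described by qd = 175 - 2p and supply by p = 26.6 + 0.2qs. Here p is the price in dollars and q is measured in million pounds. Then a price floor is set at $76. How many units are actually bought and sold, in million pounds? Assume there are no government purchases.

Rearranging supply gives qs = 5p - 133. In a free market, 175 - 2p = 5p - 133 gives the equilibrium p* = 44, q* = 87.
Because the floor (76) lies above the market-clearing price, it is binding.
At p = 76: qd = 175 - 2·76 = 23 and qs = 5·76 - 133 = 247.
The quantity actually transacted is the short side, demand: 23.

23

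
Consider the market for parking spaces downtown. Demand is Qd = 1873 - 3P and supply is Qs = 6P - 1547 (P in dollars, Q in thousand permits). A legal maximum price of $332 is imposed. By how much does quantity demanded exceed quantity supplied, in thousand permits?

Equilibrium: 1873 - 3P = 6P - 1547, so 3420 = 9P and P* = 380, Q* = 733.
Since 332 < 380, the ceiling is binding.
At P = 332: Qd = 1873 - 3·332 = 877 and Qs = 6·332 - 1547 = 445.
Shortage = Qd - Qs = 877 - 445 = 432.

432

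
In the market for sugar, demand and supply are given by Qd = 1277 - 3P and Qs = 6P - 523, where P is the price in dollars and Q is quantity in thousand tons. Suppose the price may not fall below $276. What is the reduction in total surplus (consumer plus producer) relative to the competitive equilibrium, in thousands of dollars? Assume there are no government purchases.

12996

Equilibrium: 1277 - 3P = 6P - 523, so 1800 = 9P and P* = 200, Q* = 677.
Since 276 > 200, the floor is binding.
At P = 276: Qd = 1277 - 3·276 = 449 and Qs = 6·276 - 523 = 1133.
Quantity traded falls to 449. At Q = 449 the demand price is (1277 - 449)/3 = 276 and the supply price is (523 + 449)/6 = 162.
Deadweight loss = ½ · (276 - 162) · (677 - 449) = ½ · 114 · 228 = 12996.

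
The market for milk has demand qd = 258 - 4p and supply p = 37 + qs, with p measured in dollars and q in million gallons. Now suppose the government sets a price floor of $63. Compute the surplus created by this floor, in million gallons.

Rearranging supply gives qs = p - 37. Equilibrium: 258 - 4p = p - 37, so 295 = 5p and p* = 59, q* = 22.
Because the floor (63) lies above the market-clearing price, it is binding.
At p = 63: qd = 258 - 4·63 = 6 and qs = 63 - 37 = 26.
Surplus = qs - qd = 26 - 6 = 20.

20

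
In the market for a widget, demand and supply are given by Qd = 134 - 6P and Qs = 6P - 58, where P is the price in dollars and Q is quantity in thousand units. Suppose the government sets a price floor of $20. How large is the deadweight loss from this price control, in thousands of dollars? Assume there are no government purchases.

Equilibrium: 134 - 6P = 6P - 58, so 192 = 12P and P* = 16, Q* = 38.
Because the floor (20) lies above the market-clearing price, it is binding.
At P = 20: Qd = 134 - 6·20 = 14 and Qs = 6·20 - 58 = 62.
Quantity traded falls to 14. At Q = 14 the demand price is (134 - 14)/6 = 20 and the supply price is (58 + 14)/6 = 12.
Deadweight loss = ½ · (20 - 12) · (38 - 14) = ½ · 8 · 24 = 96.

96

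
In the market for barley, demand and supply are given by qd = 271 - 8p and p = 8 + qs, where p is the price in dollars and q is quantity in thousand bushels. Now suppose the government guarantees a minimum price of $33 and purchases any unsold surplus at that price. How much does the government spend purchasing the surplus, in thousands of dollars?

594

Rearranging supply gives qs = p - 8. Without the control the market clears where 271 - 8p = p - 8, i.e. p* = 31 and q* = 23.
Because the floor (33) lies above the market-clearing price, it is binding.
At p = 33: qd = 271 - 8·33 = 7 and qs = 33 - 8 = 25.
Surplus = qs - qd = 18.
Government expenditure = surplus × support price = 18 × 33 = 594.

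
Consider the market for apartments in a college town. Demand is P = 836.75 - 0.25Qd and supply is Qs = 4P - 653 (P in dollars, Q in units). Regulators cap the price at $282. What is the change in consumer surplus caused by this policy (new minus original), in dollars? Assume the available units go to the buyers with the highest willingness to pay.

Rearranging demand gives Qd = 3347 - 4P. Setting quantity demanded equal to quantity supplied, 3347 - 4P = 4P - 653, gives P* = 500 and Q* = 1347.
Since 282 < 500, the ceiling is binding.
At P = 282: Qd = 3347 - 4·282 = 2219 and Qs = 4·282 - 653 = 475.
Consumer surplus without the control is ½ · (836.75 - 500) · 1347 = 226801.125.
With the ceiling, 475 units are sold at 282 (assume they go to the highest-value buyers). The demand price at Q = 475 is 718, so CS = ½ · [(836.75 - 282) + (718 - 282)] · 475 = 235303.125.
Change in consumer surplus = 235303.125 - 226801.125 = 8502.

8502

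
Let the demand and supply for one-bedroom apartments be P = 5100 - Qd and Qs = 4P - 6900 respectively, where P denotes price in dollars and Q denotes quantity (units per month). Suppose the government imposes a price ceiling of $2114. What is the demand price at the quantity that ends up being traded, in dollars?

3544

Rearranging demand gives Qd = 5100 - P. Equilibrium: 5100 - P = 4P - 6900, so 12000 = 5P and P* = 2400, Q* = 2700.
Because the ceiling (2114) lies below the market-clearing price, it is binding.
At P = 2114: Qd = 5100 - 2114 = 2986 and Qs = 4·2114 - 6900 = 1556.
Only 1556 units reach the market. On the demand curve, the marginal buyer's willingness to pay at Q = 1556 is (5100 - 1556) = 3544.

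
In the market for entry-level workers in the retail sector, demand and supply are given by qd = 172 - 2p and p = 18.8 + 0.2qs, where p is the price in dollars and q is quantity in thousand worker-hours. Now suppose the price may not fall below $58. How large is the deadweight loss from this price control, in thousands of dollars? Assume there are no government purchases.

Rearranging supply gives qs = 5p - 94. Without the control the market clears where 172 - 2p = 5p - 94, i.e. p* = 38 and q* = 96.
The floor of 58 is above the equilibrium price 38, so it binds.
At p = 58: qd = 172 - 2·58 = 56 and qs = 5·58 - 94 = 196.
Quantity traded falls to 56. At q = 56 the demand price is (172 - 56)/2 = 58 and the supply price is (94 + 56)/5 = 30.
Deadweight loss = ½ · (58 - 30) · (96 - 56) = ½ · 28 · 40 = 560.

560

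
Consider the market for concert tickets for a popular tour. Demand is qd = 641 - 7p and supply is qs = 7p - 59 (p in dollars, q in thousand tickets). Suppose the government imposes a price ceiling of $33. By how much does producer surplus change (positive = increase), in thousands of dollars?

Setting quantity demanded equal to quantity supplied, 641 - 7p = 7p - 59, gives p* = 50 and q* = 291.
Since 33 < 50, the ceiling is binding.
At p = 33: qd = 641 - 7·33 = 410 and qs = 7·33 - 59 = 172.
Producer surplus without the control is ½ · (50 - 59/7) · 291 = 84681/14.
With the ceiling, producers sell 172 units at 33, so PS = ½ · (33 - 59/7) · 172 = 14792/7.
Change in producer surplus = 14792/7 - 84681/14 = -3935.5.

-3935.5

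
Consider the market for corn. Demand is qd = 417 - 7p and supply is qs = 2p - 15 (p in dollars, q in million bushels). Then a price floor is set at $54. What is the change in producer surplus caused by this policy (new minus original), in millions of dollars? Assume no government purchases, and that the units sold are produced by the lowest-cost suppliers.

In a free market, 417 - 7p = 2p - 15 gives the equilibrium p* = 48, q* = 81.
Because the floor (54) lies above the market-clearing price, it is binding.
At p = 54: qd = 417 - 7·54 = 39 and qs = 2·54 - 15 = 93.
Producer surplus without the control is ½ · (48 - 7.5) · 81 = 1640.25.
With the floor, 39 units are sold at 54. The supply price at q = 39 is 27, so PS = ½ · [(54 - 7.5) + (54 - 27)] · 39 = 1433.25.
Change in producer surplus = 1433.25 - 1640.25 = -207.

-207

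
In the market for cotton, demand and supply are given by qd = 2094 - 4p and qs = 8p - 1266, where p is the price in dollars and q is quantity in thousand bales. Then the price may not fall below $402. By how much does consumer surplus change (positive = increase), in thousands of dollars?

Setting quantity demanded equal to quantity supplied, 2094 - 4p = 8p - 1266, gives p* = 280 and q* = 974.
Because the floor (402) lies above the market-clearing price, it is binding.
At p = 402: qd = 2094 - 4·402 = 486 and qs = 8·402 - 1266 = 1950.
Consumer surplus without the control is ½ · (523.5 - 280) · 974 = 118584.5.
With the floor, consumers buy 486 units at 402, so CS = ½ · (523.5 - 402) · 486 = 29524.5.
Change in consumer surplus = 29524.5 - 118584.5 = -89060.

-89060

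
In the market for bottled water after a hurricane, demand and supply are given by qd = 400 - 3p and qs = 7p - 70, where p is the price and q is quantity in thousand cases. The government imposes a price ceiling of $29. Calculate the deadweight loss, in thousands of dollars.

3780

Without the control the market clears where 400 - 3p = 7p - 70, i.e. p* = 47 and q* = 259.
Because the ceiling (29) lies below the market-clearing price, it is binding.
At p = 29: qd = 400 - 3·29 = 313 and qs = 7·29 - 70 = 133.
Quantity traded falls to 133. At q = 133 the demand price is (400 - 133)/3 = 89 and the supply price is (70 + 133)/7 = 29.
Deadweight loss = ½ · (89 - 29) · (259 - 133) = ½ · 60 · 126 = 3780.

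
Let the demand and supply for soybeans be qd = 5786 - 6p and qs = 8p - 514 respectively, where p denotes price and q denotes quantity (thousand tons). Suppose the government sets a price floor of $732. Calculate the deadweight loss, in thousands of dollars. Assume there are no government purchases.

417501

Without the control the market clears where 5786 - 6p = 8p - 514, i.e. p* = 450 and q* = 3086.
The floor of 732 is above the equilibrium price 450, so it binds.
At p = 732: qd = 5786 - 6·732 = 1394 and qs = 8·732 - 514 = 5342.
Quantity traded falls to 1394. At q = 1394 the demand price is (5786 - 1394)/6 = 732 and the supply price is (514 + 1394)/8 = 238.5.
Deadweight loss = ½ · (732 - 238.5) · (3086 - 1394) = ½ · 493.5 · 1692 = 417501.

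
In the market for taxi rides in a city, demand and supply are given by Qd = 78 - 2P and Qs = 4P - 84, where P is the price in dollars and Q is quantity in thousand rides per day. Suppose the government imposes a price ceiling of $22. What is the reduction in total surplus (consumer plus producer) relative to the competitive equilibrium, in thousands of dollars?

150

In a free market, 78 - 2P = 4P - 84 gives the equilibrium P* = 27, Q* = 24.
Because the ceiling (22) lies below the market-clearing price, it is binding.
At P = 22: Qd = 78 - 2·22 = 34 and Qs = 4·22 - 84 = 4.
Quantity traded falls to 4. At Q = 4 the demand price is (78 - 4)/2 = 37 and the supply price is (84 + 4)/4 = 22.
Deadweight loss = ½ · (37 - 22) · (24 - 4) = ½ · 15 · 20 = 150.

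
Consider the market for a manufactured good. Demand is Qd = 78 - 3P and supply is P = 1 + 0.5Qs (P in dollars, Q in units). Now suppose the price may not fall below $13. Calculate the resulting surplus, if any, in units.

0

Rearranging supply gives Qs = 2P - 2. Setting quantity demanded equal to quantity supplied, 78 - 3P = 2P - 2, gives P* = 16 and Q* = 30.
The floor of 13 is below the equilibrium price 16, so it is not binding; the market clears at P* = 16, Q* = 30.
Since the control does not bind, there is no surplus.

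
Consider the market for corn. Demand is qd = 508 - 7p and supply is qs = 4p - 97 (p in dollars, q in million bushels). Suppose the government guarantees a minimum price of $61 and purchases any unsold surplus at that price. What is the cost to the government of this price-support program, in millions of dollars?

4026

Without the control the market clears where 508 - 7p = 4p - 97, i.e. p* = 55 and q* = 123.
Because the floor (61) lies above the market-clearing price, it is binding.
At p = 61: qd = 508 - 7·61 = 81 and qs = 4·61 - 97 = 147.
Surplus = qs - qd = 66.
Government expenditure = surplus × support price = 66 × 61 = 4026.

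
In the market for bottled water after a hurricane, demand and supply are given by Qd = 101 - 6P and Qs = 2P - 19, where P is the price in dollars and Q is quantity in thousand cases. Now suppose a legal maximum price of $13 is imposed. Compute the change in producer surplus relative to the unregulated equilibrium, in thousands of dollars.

In a free market, 101 - 6P = 2P - 19 gives the equilibrium P* = 15, Q* = 11.
Since 13 < 15, the ceiling is binding.
At P = 13: Qd = 101 - 6·13 = 23 and Qs = 2·13 - 19 = 7.
Producer surplus without the control is ½ · (15 - 9.5) · 11 = 30.25.
With the ceiling, producers sell 7 units at 13, so PS = ½ · (13 - 9.5) · 7 = 12.25.
Change in producer surplus = 12.25 - 30.25 = -18.

-18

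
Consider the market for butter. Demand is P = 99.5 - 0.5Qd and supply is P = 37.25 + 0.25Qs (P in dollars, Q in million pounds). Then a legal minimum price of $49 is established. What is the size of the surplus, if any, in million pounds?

0

Rearranging demand gives Qd = 199 - 2P; rearranging supply gives Qs = 4P - 149. Without the control the market clears where 199 - 2P = 4P - 149, i.e. P* = 58 and Q* = 83.
The floor of 49 is below the equilibrium price 58, so it is not binding; the market clears at P* = 58, Q* = 83.
Since the control does not bind, there is no surplus.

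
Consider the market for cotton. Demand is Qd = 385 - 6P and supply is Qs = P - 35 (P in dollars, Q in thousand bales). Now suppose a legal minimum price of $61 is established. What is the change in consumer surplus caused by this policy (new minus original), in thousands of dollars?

Setting quantity demanded equal to quantity supplied, 385 - 6P = P - 35, gives P* = 60 and Q* = 25.
Because the floor (61) lies above the market-clearing price, it is binding.
At P = 61: Qd = 385 - 6·61 = 19 and Qs = 61 - 35 = 26.
Consumer surplus without the control is ½ · (385/6 - 60) · 25 = 625/12.
With the floor, consumers buy 19 units at 61, so CS = ½ · (385/6 - 61) · 19 = 361/12.
Change in consumer surplus = 361/12 - 625/12 = -22.

-22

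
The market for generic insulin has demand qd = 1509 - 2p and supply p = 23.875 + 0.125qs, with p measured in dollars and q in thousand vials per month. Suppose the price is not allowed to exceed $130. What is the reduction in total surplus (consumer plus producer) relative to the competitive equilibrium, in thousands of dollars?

Rearranging supply gives qs = 8p - 191. Setting quantity demanded equal to quantity supplied, 1509 - 2p = 8p - 191, gives p* = 170 and q* = 1169.
The ceiling of 130 is below the equilibrium price 170, so it binds.
At p = 130: qd = 1509 - 2·130 = 1249 and qs = 8·130 - 191 = 849.
Quantity traded falls to 849. At q = 849 the demand price is (1509 - 849)/2 = 330 and the supply price is (191 + 849)/8 = 130.
Deadweight loss = ½ · (330 - 130) · (1169 - 849) = ½ · 200 · 320 = 32000.

32000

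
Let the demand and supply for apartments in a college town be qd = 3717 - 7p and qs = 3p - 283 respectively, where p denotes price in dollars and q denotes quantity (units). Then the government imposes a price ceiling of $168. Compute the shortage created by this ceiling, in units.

Without the control the market clears where 3717 - 7p = 3p - 283, i.e. p* = 400 and q* = 917.
Because the ceiling (168) lies below the market-clearing price, it is binding.
At p = 168: qd = 3717 - 7·168 = 2541 and qs = 3·168 - 283 = 221.
Shortage = qd - qs = 2541 - 221 = 2320.

2320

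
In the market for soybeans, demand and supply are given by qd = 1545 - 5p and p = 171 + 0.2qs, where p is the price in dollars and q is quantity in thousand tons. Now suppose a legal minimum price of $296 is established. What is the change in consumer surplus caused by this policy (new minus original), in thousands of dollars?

-11480

Rearranging supply gives qs = 5p - 855. In a free market, 1545 - 5p = 5p - 855 gives the equilibrium p* = 240, q* = 345.
Because the floor (296) lies above the market-clearing price, it is binding.
At p = 296: qd = 1545 - 5·296 = 65 and qs = 5·296 - 855 = 625.
Consumer surplus without the control is ½ · (309 - 240) · 345 = 11902.5.
With the floor, consumers buy 65 units at 296, so CS = ½ · (309 - 296) · 65 = 422.5.
Change in consumer surplus = 422.5 - 11902.5 = -11480.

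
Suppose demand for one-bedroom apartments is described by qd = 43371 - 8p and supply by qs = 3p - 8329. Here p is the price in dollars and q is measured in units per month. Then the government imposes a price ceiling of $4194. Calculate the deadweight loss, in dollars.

In a free market, 43371 - 8p = 3p - 8329 gives the equilibrium p* = 4700, q* = 5771.
Since 4194 < 4700, the ceiling is binding.
At p = 4194: qd = 43371 - 8·4194 = 9819 and qs = 3·4194 - 8329 = 4253.
Quantity traded falls to 4253. At q = 4253 the demand price is (43371 - 4253)/8 = 4889.75 and the supply price is (8329 + 4253)/3 = 4194.
Deadweight loss = ½ · (4889.75 - 4194) · (5771 - 4253) = ½ · 695.75 · 1518 = 528074.25.

528074.25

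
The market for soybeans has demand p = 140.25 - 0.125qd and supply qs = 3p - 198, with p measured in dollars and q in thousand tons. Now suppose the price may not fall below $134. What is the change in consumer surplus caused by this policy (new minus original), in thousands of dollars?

Rearranging demand gives qd = 1122 - 8p. Equilibrium: 1122 - 8p = 3p - 198, so 1320 = 11p and p* = 120, q* = 162.
The floor of 134 is above the equilibrium price 120, so it binds.
At p = 134: qd = 1122 - 8·134 = 50 and qs = 3·134 - 198 = 204.
Consumer surplus without the control is ½ · (140.25 - 120) · 162 = 1640.25.
With the floor, consumers buy 50 units at 134, so CS = ½ · (140.25 - 134) · 50 = 156.25.
Change in consumer surplus = 156.25 - 1640.25 = -1484.

-1484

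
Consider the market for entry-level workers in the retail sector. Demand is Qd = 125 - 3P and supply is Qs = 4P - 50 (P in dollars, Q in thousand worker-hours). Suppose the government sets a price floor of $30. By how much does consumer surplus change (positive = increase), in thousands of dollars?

-212.5

Setting quantity demanded equal to quantity supplied, 125 - 3P = 4P - 50, gives P* = 25 and Q* = 50.
Because the floor (30) lies above the market-clearing price, it is binding.
At P = 30: Qd = 125 - 3·30 = 35 and Qs = 4·30 - 50 = 70.
Consumer surplus without the control is ½ · (125/3 - 25) · 50 = 1250/3.
With the floor, consumers buy 35 units at 30, so CS = ½ · (125/3 - 30) · 35 = 1225/6.
Change in consumer surplus = 1225/6 - 1250/3 = -212.5.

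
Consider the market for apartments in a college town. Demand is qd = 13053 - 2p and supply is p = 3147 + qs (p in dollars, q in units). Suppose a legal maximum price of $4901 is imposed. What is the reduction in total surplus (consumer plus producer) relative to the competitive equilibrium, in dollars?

186750.75

Rearranging supply gives qs = p - 3147. Without the control the market clears where 13053 - 2p = p - 3147, i.e. p* = 5400 and q* = 2253.
Because the ceiling (4901) lies below the market-clearing price, it is binding.
At p = 4901: qd = 13053 - 2·4901 = 3251 and qs = 4901 - 3147 = 1754.
Quantity traded falls to 1754. At q = 1754 the demand price is (13053 - 1754)/2 = 5649.5 and the supply price is 3147 + 1754 = 4901.
Deadweight loss = ½ · (5649.5 - 4901) · (2253 - 1754) = ½ · 748.5 · 499 = 186750.75.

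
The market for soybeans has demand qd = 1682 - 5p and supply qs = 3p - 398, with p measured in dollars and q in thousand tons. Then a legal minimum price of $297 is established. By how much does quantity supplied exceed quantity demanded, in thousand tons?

Equilibrium: 1682 - 5p = 3p - 398, so 2080 = 8p and p* = 260, q* = 382.
The floor of 297 is above the equilibrium price 260, so it binds.
At p = 297: qd = 1682 - 5·297 = 197 and qs = 3·297 - 398 = 493.
Surplus = qs - qd = 493 - 197 = 296.

296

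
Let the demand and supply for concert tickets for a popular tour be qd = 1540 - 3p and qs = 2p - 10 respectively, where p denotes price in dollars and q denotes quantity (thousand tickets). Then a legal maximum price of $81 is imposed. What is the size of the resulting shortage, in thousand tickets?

In a free market, 1540 - 3p = 2p - 10 gives the equilibrium p* = 310, q* = 610.
Since 81 < 310, the ceiling is binding.
At p = 81: qd = 1540 - 3·81 = 1297 and qs = 2·81 - 10 = 152.
Shortage = qd - qs = 1297 - 152 = 1145.

1145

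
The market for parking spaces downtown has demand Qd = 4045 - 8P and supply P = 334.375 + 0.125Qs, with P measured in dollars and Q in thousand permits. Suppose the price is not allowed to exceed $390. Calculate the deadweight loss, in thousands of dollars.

Rearranging supply gives Qs = 8P - 2675. Setting quantity demanded equal to quantity supplied, 4045 - 8P = 8P - 2675, gives P* = 420 and Q* = 685.
Since 390 < 420, the ceiling is binding.
At P = 390: Qd = 4045 - 8·390 = 925 and Qs = 8·390 - 2675 = 445.
Quantity traded falls to 445. At Q = 445 the demand price is (4045 - 445)/8 = 450 and the supply price is (2675 + 445)/8 = 390.
Deadweight loss = ½ · (450 - 390) · (685 - 445) = ½ · 60 · 240 = 7200.

7200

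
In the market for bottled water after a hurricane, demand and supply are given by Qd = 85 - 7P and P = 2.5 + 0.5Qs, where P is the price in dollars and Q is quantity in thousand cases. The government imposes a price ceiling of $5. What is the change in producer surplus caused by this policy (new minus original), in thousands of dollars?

Rearranging supply gives Qs = 2P - 5. Without the control the market clears where 85 - 7P = 2P - 5, i.e. P* = 10 and Q* = 15.
Since 5 < 10, the ceiling is binding.
At P = 5: Qd = 85 - 7·5 = 50 and Qs = 2·5 - 5 = 5.
Producer surplus without the control is ½ · (10 - 2.5) · 15 = 56.25.
With the ceiling, producers sell 5 units at 5, so PS = ½ · (5 - 2.5) · 5 = 6.25.
Change in producer surplus = 6.25 - 56.25 = -50.

-50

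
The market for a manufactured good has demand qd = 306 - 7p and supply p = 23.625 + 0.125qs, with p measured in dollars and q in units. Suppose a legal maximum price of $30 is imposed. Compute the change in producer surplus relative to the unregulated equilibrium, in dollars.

Rearranging supply gives qs = 8p - 189. Without the control the market clears where 306 - 7p = 8p - 189, i.e. p* = 33 and q* = 75.
The ceiling of 30 is below the equilibrium price 33, so it binds.
At p = 30: qd = 306 - 7·30 = 96 and qs = 8·30 - 189 = 51.
Producer surplus without the control is ½ · (33 - 23.625) · 75 = 351.5625.
With the ceiling, producers sell 51 units at 30, so PS = ½ · (30 - 23.625) · 51 = 162.5625.
Change in producer surplus = 162.5625 - 351.5625 = -189.

-189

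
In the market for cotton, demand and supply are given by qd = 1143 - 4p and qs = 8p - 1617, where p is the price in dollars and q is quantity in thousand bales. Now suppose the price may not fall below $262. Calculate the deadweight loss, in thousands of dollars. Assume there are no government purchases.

In a free market, 1143 - 4p = 8p - 1617 gives the equilibrium p* = 230, q* = 223.
Because the floor (262) lies above the market-clearing price, it is binding.
At p = 262: qd = 1143 - 4·262 = 95 and qs = 8·262 - 1617 = 479.
Quantity traded falls to 95. At q = 95 the demand price is (1143 - 95)/4 = 262 and the supply price is (1617 + 95)/8 = 214.
Deadweight loss = ½ · (262 - 214) · (223 - 95) = ½ · 48 · 128 = 3072.

3072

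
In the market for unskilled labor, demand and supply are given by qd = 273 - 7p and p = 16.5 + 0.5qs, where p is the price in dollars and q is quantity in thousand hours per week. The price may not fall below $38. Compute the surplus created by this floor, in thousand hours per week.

36

Rearranging supply gives qs = 2p - 33. Equilibrium: 273 - 7p = 2p - 33, so 306 = 9p and p* = 34, q* = 35.
The floor of 38 is above the equilibrium price 34, so it binds.
At p = 38: qd = 273 - 7·38 = 7 and qs = 2·38 - 33 = 43.
Surplus = qs - qd = 43 - 7 = 36.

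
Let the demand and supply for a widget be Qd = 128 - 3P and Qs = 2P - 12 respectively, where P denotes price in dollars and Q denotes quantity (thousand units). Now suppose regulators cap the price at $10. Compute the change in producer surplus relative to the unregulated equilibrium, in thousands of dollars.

-468

Setting quantity demanded equal to quantity supplied, 128 - 3P = 2P - 12, gives P* = 28 and Q* = 44.
Since 10 < 28, the ceiling is binding.
At P = 10: Qd = 128 - 3·10 = 98 and Qs = 2·10 - 12 = 8.
Producer surplus without the control is ½ · (28 - 6) · 44 = 484.
With the ceiling, producers sell 8 units at 10, so PS = ½ · (10 - 6) · 8 = 16.
Change in producer surplus = 16 - 484 = -468.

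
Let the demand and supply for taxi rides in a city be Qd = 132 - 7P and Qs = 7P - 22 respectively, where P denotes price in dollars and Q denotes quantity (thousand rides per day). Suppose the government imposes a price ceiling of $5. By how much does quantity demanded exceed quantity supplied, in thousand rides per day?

In a free market, 132 - 7P = 7P - 22 gives the equilibrium P* = 11, Q* = 55.
Since 5 < 11, the ceiling is binding.
At P = 5: Qd = 132 - 7·5 = 97 and Qs = 7·5 - 22 = 13.
Shortage = Qd - Qs = 97 - 13 = 84.

84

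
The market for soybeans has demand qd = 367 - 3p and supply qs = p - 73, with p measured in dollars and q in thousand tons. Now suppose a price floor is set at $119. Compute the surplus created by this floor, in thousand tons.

Setting quantity demanded equal to quantity supplied, 367 - 3p = p - 73, gives p* = 110 and q* = 37.
The floor of 119 is above the equilibrium price 110, so it binds.
At p = 119: qd = 367 - 3·119 = 10 and qs = 119 - 73 = 46.
Surplus = qs - qd = 46 - 10 = 36.

36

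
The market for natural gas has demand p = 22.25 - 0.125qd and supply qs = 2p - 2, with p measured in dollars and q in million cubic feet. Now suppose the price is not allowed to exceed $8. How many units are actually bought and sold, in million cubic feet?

14

Rearranging demand gives qd = 178 - 8p. Equilibrium: 178 - 8p = 2p - 2, so 180 = 10p and p* = 18, q* = 34.
Since 8 < 18, the ceiling is binding.
At p = 8: qd = 178 - 8·8 = 114 and qs = 2·8 - 2 = 14.
The quantity actually transacted is the short side, supply: 14.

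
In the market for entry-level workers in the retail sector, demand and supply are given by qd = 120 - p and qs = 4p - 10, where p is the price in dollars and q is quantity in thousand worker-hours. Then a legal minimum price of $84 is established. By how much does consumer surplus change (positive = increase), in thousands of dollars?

In a free market, 120 - p = 4p - 10 gives the equilibrium p* = 26, q* = 94.
Since 84 > 26, the floor is binding.
At p = 84: qd = 120 - 84 = 36 and qs = 4·84 - 10 = 326.
Consumer surplus without the control is ½ · (120 - 26) · 94 = 4418.
With the floor, consumers buy 36 units at 84, so CS = ½ · (120 - 84) · 36 = 648.
Change in consumer surplus = 648 - 4418 = -3770.

-3770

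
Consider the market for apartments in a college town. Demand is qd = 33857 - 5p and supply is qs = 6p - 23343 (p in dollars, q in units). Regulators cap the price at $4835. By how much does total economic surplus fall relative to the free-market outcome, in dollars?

In a free market, 33857 - 5p = 6p - 23343 gives the equilibrium p* = 5200, q* = 7857.
Because the ceiling (4835) lies below the market-clearing price, it is binding.
At p = 4835: qd = 33857 - 5·4835 = 9682 and qs = 6·4835 - 23343 = 5667.
Quantity traded falls to 5667. At q = 5667 the demand price is (33857 - 5667)/5 = 5638 and the supply price is (23343 + 5667)/6 = 4835.
Deadweight loss = ½ · (5638 - 4835) · (7857 - 5667) = ½ · 803 · 2190 = 879285.

879285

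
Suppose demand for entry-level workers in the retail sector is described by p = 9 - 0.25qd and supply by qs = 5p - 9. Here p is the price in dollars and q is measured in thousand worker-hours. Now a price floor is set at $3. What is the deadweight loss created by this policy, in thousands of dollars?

0

Rearranging demand gives qd = 36 - 4p. In a free market, 36 - 4p = 5p - 9 gives the equilibrium p* = 5, q* = 16.
The floor of 3 is below the equilibrium price 5, so it is not binding; the market clears at p* = 5, q* = 16.
Since the control does not bind, no trades are prevented and deadweight loss is zero.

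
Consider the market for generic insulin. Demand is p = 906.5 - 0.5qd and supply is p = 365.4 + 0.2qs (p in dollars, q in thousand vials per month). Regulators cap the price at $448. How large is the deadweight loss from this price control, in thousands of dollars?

Rearranging demand gives qd = 1813 - 2p; rearranging supply gives qs = 5p - 1827. Without the control the market clears where 1813 - 2p = 5p - 1827, i.e. p* = 520 and q* = 773.
Since 448 < 520, the ceiling is binding.
At p = 448: qd = 1813 - 2·448 = 917 and qs = 5·448 - 1827 = 413.
Quantity traded falls to 413. At q = 413 the demand price is (1813 - 413)/2 = 700 and the supply price is (1827 + 413)/5 = 448.
Deadweight loss = ½ · (700 - 448) · (773 - 413) = ½ · 252 · 360 = 45360.

45360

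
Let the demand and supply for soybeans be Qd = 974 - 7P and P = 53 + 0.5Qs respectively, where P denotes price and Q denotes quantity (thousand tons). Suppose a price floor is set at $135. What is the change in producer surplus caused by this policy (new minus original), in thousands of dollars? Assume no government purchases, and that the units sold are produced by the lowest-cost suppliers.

Rearranging supply gives Qs = 2P - 106. In a free market, 974 - 7P = 2P - 106 gives the equilibrium P* = 120, Q* = 134.
The floor of 135 is above the equilibrium price 120, so it binds.
At P = 135: Qd = 974 - 7·135 = 29 and Qs = 2·135 - 106 = 164.
Producer surplus without the control is ½ · (120 - 53) · 134 = 4489.
With the floor, 29 units are sold at 135. The supply price at Q = 29 is 67.5, so PS = ½ · [(135 - 53) + (135 - 67.5)] · 29 = 2167.75.
Change in producer surplus = 2167.75 - 4489 = -2321.25.

-2321.25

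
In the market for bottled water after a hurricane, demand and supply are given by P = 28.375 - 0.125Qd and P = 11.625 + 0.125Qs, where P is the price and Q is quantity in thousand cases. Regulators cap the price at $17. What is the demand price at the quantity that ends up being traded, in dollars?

23

Rearranging demand gives Qd = 227 - 8P; rearranging supply gives Qs = 8P - 93. Equilibrium: 227 - 8P = 8P - 93, so 320 = 16P and P* = 20, Q* = 67.
The ceiling of 17 is below the equilibrium price 20, so it binds.
At P = 17: Qd = 227 - 8·17 = 91 and Qs = 8·17 - 93 = 43.
Only 43 units reach the market. On the demand curve, the marginal buyer's willingness to pay at Q = 43 is (227 - 43)/8 = 23.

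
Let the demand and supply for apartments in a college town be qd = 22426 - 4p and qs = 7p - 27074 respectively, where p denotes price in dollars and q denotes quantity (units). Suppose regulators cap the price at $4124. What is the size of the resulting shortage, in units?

4136

Without the control the market clears where 22426 - 4p = 7p - 27074, i.e. p* = 4500 and q* = 4426.
Because the ceiling (4124) lies below the market-clearing price, it is binding.
At p = 4124: qd = 22426 - 4·4124 = 5930 and qs = 7·4124 - 27074 = 1794.
Shortage = qd - qs = 5930 - 1794 = 4136.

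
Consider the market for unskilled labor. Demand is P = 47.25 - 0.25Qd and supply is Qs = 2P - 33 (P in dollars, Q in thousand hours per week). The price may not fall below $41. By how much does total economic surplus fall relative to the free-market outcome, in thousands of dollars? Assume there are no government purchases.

96

Rearranging demand gives Qd = 189 - 4P. Without the control the market clears where 189 - 4P = 2P - 33, i.e. P* = 37 and Q* = 41.
Because the floor (41) lies above the market-clearing price, it is binding.
At P = 41: Qd = 189 - 4·41 = 25 and Qs = 2·41 - 33 = 49.
Quantity traded falls to 25. At Q = 25 the demand price is (189 - 25)/4 = 41 and the supply price is (33 + 25)/2 = 29.
Deadweight loss = ½ · (41 - 29) · (41 - 25) = ½ · 12 · 16 = 96.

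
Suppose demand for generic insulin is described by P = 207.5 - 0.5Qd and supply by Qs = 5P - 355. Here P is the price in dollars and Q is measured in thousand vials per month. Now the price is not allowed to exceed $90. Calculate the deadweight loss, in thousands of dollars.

Rearranging demand gives Qd = 415 - 2P. Equilibrium: 415 - 2P = 5P - 355, so 770 = 7P and P* = 110, Q* = 195.
The ceiling of 90 is below the equilibrium price 110, so it binds.
At P = 90: Qd = 415 - 2·90 = 235 and Qs = 5·90 - 355 = 95.
Quantity traded falls to 95. At Q = 95 the demand price is (415 - 95)/2 = 160 and the supply price is (355 + 95)/5 = 90.
Deadweight loss = ½ · (160 - 90) · (195 - 95) = ½ · 70 · 100 = 3500.

3500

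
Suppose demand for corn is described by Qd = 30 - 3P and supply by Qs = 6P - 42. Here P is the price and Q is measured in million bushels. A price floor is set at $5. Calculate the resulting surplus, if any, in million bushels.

Without the control the market clears where 30 - 3P = 6P - 42, i.e. P* = 8 and Q* = 6.
The floor of 5 is below the equilibrium price 8, so it is not binding; the market clears at P* = 8, Q* = 6.
Since the control does not bind, there is no surplus.

0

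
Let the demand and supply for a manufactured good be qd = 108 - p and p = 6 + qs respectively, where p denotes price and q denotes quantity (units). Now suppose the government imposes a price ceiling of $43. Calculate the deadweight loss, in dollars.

Rearranging supply gives qs = p - 6. In a free market, 108 - p = p - 6 gives the equilibrium p* = 57, q* = 51.
Since 43 < 57, the ceiling is binding.
At p = 43: qd = 108 - 43 = 65 and qs = 43 - 6 = 37.
Quantity traded falls to 37. At q = 37 the demand price is 108 - 37 = 71 and the supply price is 6 + 37 = 43.
Deadweight loss = ½ · (71 - 43) · (51 - 37) = ½ · 28 · 14 = 196.

196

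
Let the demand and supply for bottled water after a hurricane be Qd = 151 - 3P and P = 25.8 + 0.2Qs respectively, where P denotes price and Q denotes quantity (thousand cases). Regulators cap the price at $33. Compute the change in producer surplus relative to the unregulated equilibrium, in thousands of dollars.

-82

Rearranging supply gives Qs = 5P - 129. Setting quantity demanded equal to quantity supplied, 151 - 3P = 5P - 129, gives P* = 35 and Q* = 46.
Since 33 < 35, the ceiling is binding.
At P = 33: Qd = 151 - 3·33 = 52 and Qs = 5·33 - 129 = 36.
Producer surplus without the control is ½ · (35 - 25.8) · 46 = 211.6.
With the ceiling, producers sell 36 units at 33, so PS = ½ · (33 - 25.8) · 36 = 129.6.
Change in producer surplus = 129.6 - 211.6 = -82.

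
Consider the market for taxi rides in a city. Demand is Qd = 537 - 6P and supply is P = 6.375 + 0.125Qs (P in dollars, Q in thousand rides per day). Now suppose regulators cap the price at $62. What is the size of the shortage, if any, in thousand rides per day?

0

Rearranging supply gives Qs = 8P - 51. Equilibrium: 537 - 6P = 8P - 51, so 588 = 14P and P* = 42, Q* = 285.
The ceiling of 62 is above the equilibrium price 42, so it is not binding; the market clears at P* = 42, Q* = 285.
Since the control does not bind, there is no shortage.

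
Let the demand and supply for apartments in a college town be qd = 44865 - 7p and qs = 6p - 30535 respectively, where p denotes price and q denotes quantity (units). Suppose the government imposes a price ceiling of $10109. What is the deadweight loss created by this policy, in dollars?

Setting quantity demanded equal to quantity supplied, 44865 - 7p = 6p - 30535, gives p* = 5800 and q* = 4265.
Since 10109 is above p* = 5800, the ceiling does not bind and the free-market outcome prevails.
Since the control does not bind, no trades are prevented and deadweight loss is zero.

0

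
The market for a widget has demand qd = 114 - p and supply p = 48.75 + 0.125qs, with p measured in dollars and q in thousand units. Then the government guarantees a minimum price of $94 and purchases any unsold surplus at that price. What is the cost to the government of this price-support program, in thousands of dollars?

32148

Rearranging supply gives qs = 8p - 390. In a free market, 114 - p = 8p - 390 gives the equilibrium p* = 56, q* = 58.
Since 94 > 56, the floor is binding.
At p = 94: qd = 114 - 94 = 20 and qs = 8·94 - 390 = 362.
Surplus = qs - qd = 342.
Government expenditure = surplus × support price = 342 × 94 = 32148.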